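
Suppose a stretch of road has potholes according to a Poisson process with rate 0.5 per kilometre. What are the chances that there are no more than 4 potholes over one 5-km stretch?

0.8912

Over the interval, μ = 0.5 × 5 = 2.5 (a 5-km stretch = 5 kilometres).
P(N ≤ 4) = Σ_{j=0}^{4} e^(−μ) μ^j/j! ≈ 0.8912.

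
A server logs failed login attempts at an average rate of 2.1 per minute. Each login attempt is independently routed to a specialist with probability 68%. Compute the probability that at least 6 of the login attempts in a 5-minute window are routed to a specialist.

0.7168

Thinning: the login attempts that are routed to a specialist themselves form a Poisson process with rate 0.68 × 2.1 = 1.428 per minute.
Over the interval, μ = 1.428 × 5 = 7.14 (a 5-minute window = 5 minutes).
P(N ≥ 6) = 1 − P(N ≤ 5) ≈ 0.7168.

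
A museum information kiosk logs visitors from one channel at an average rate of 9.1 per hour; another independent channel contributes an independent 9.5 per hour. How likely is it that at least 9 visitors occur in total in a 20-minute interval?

0.1741

Independent Poisson processes superpose: combined rate λ = 9.1 + 9.5 = 18.6 per hour.
Over the interval, μ = 18.6 × 1/3 = 6.2 (a 20-minute interval = 1/3 hours).
P(N ≥ 9) = 1 − P(N ≤ 8) ≈ 0.1741.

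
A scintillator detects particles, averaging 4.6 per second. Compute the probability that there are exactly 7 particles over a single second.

0.0869

With mean μ = 4.6 per second,
P(N = 7) = e^(−μ) μ^7/7! = e^(−4.6) · 4.6^7/5040 ≈ 0.0869.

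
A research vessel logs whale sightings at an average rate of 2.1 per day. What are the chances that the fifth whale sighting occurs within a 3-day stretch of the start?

Over the interval, μ = 2.1 × 3 = 6.3 (a 3-day stretch = 3 days).
The fifth arrival falls in the interval iff at least 5 events occur there: P(S_5 ≤ t) = P(N ≥ 5) = 1 − P(N ≤ 4) ≈ 0.7531.

0.7531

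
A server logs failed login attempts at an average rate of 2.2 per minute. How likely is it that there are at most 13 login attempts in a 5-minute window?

Over the interval, μ = 2.2 × 5 = 11 (a 5-minute window = 5 minutes).
P(N ≤ 13) = Σ_{j=0}^{13} e^(−μ) μ^j/j! ≈ 0.7813.

0.7813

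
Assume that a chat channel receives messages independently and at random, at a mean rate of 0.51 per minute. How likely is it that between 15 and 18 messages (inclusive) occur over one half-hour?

Over the interval, μ = 0.51 × 30 = 15.3 (a half-hour = 30 minutes).
P(15 ≤ N ≤ 18) = Σ_{j=15}^{18} e^(−15.3) · 15.3^j/j! ≈ 0.3624.

0.3624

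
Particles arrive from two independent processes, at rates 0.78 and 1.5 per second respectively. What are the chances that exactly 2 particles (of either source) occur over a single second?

0.2659

Independent Poisson processes superpose: combined rate λ = 0.78 + 1.5 = 2.28 per second.
So μ = 2.28.
P(N = 2) = e^(−2.28) · 2.28^2/2! ≈ 0.2659.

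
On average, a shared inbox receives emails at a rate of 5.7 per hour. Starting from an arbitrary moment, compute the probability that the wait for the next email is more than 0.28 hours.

The wait for the next event is exponential with rate λ = 5.7 per hour.
P(T > 0.28) = e^(−λt) = e^(−5.7 × 0.28) = e^(−1.596) ≈ 0.2027.

0.2027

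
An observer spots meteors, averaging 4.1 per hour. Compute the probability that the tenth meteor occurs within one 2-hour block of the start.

0.3085

Over the interval, μ = 4.1 × 2 = 8.2 (a 2-hour block = 2 hours).
The tenth arrival falls in the interval iff at least 10 events occur there: P(S_10 ≤ t) = P(N ≥ 10) = 1 − P(N ≤ 9) ≈ 0.3085.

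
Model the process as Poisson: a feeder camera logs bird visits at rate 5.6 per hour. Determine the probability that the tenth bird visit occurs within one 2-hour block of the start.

0.6808

Over the interval, μ = 5.6 × 2 = 11.2 (a 2-hour block = 2 hours).
The tenth arrival falls in the interval iff at least 10 events occur there: P(S_10 ≤ t) = P(N ≥ 10) = 1 − P(N ≤ 9) ≈ 0.6808.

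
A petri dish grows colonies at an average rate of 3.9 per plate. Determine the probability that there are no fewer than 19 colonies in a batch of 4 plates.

0.2253

Over the interval, μ = 3.9 × 4 = 15.6 (a batch of 4 plates = 4 plates).
P(N ≥ 19) = 1 − P(N ≤ 18) = 1 − Σ_{j=0}^{18} e^(−μ) μ^j/j! ≈ 0.2253.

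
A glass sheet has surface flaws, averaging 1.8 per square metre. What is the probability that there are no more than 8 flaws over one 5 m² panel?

Over the interval, μ = 1.8 × 5 = 9 (a 5 m² panel = 5 square metres).
P(N ≤ 8) = Σ_{j=0}^{8} e^(−μ) μ^j/j! ≈ 0.4557.

0.4557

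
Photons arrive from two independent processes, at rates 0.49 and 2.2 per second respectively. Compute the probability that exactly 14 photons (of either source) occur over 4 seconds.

0.0679

Independent Poisson processes superpose: combined rate λ = 0.49 + 2.2 = 2.69 per second.
Over the interval, μ = 2.69 × 4 = 10.76 (4 seconds).
P(N = 14) = e^(−10.76) · 10.76^14/14! ≈ 0.0679.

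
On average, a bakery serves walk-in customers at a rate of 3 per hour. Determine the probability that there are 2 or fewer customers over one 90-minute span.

0.1736

Over the interval, μ = 3 × 1.5 = 4.5 (a 90-minute span = 1.5 hours).
P(N ≤ 2) = Σ_{j=0}^{2} e^(−μ) μ^j/j! ≈ 0.1736.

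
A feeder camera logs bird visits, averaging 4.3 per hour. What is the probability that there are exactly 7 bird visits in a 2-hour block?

Over the interval, μ = 4.3 × 2 = 8.6 (a 2-hour block = 2 hours).
P(N = 7) = e^(−μ) μ^7/7! = e^(−8.6) · 8.6^7/5040 ≈ 0.1271.

0.1271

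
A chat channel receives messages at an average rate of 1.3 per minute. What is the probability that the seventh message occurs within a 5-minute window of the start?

0.4735

Over the interval, μ = 1.3 × 5 = 6.5 (a 5-minute window = 5 minutes).
The seventh arrival falls in the interval iff at least 7 events occur there: P(S_7 ≤ t) = P(N ≥ 7) = 1 − P(N ≤ 6) ≈ 0.4735.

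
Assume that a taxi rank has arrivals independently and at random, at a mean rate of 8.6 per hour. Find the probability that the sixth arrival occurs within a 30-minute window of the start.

Over the interval, μ = 8.6 × 0.5 = 4.3 (a 30-minute window = 0.5 hours).
The sixth arrival falls in the interval iff at least 6 events occur there: P(S_6 ≤ t) = P(N ≥ 6) = 1 − P(N ≤ 5) ≈ 0.2633.

0.2633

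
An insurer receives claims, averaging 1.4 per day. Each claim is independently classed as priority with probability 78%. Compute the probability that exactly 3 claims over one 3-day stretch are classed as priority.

Thinning: the claims that are classed as priority themselves form a Poisson process with rate 0.78 × 1.4 = 1.092 per day.
Over the interval, μ = 1.092 × 3 = 3.276 (a 3-day stretch = 3 days).
P(N = 3) = e^(−3.276) · 3.276^3/3! ≈ 0.2214.

0.2214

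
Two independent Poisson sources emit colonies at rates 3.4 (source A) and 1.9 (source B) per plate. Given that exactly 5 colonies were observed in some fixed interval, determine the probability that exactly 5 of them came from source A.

0.1086

Given the total, each event is independently from source A with probability p = λ_A/(λ_A+λ_B) = 3.4/5.3 ≈ 0.6415.
So K ~ Binomial(5, 3.4/5.3): P(K = 5) = C(5,5) · (3.4/5.3)^5 · (1.9/5.3)^0 ≈ 0.1086.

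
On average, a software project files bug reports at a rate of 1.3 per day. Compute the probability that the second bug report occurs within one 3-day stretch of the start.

Over the interval, μ = 1.3 × 3 = 3.9 (a 3-day stretch = 3 days).
The second arrival falls in the interval iff at least 2 events occur there: P(S_2 ≤ t) = P(N ≥ 2) = 1 − P(N ≤ 1) ≈ 0.9008.

0.9008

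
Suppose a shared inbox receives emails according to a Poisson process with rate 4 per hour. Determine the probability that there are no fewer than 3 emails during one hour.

With mean μ = 4 per hour,
P(N ≥ 3) = 1 − P(N ≤ 2) = 1 − Σ_{j=0}^{2} e^(−μ) μ^j/j! ≈ 0.7619.

0.7619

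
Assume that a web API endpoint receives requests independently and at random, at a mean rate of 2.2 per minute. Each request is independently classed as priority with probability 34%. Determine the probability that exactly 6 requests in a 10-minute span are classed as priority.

0.1373

Thinning: the requests that are classed as priority themselves form a Poisson process with rate 0.34 × 2.2 = 0.748 per minute.
Over the interval, μ = 0.748 × 10 = 7.48 (a 10-minute span = 10 minutes).
P(N = 6) = e^(−7.48) · 7.48^6/6! ≈ 0.1373.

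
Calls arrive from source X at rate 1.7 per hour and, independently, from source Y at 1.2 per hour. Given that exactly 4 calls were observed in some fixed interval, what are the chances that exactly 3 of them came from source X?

0.3334

Given the total, each event is independently from source X with probability p = λ_X/(λ_X+λ_Y) = 1.7/2.9 ≈ 0.5862.
So K ~ Binomial(4, 1.7/2.9): P(K = 3) = C(4,3) · (1.7/2.9)^3 · (1.2/2.9)^1 ≈ 0.3334.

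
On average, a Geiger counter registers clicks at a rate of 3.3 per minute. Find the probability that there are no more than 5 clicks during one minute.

With mean μ = 3.3 per minute,
P(N ≤ 5) = Σ_{j=0}^{5} e^(−μ) μ^j/j! ≈ 0.8829.

0.8829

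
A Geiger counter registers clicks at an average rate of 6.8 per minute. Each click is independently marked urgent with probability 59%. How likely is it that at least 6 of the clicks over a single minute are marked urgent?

0.2167

Thinning: the clicks that are marked urgent themselves form a Poisson process with rate 0.59 × 6.8 = 4.012 per minute.
So μ = 4.012.
P(N ≥ 6) = 1 − P(N ≤ 5) ≈ 0.2167.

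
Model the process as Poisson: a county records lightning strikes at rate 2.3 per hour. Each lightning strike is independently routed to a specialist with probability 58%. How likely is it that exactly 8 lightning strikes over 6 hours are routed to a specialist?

0.1396

Thinning: the lightning strikes that are routed to a specialist themselves form a Poisson process with rate 0.58 × 2.3 = 1.334 per hour.
Over the interval, μ = 1.334 × 6 = 8.004 (6 hours).
P(N = 8) = e^(−8.004) · 8.004^8/8! ≈ 0.1396.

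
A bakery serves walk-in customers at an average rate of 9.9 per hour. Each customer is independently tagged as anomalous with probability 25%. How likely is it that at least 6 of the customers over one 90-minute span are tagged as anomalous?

Thinning: the customers that are tagged as anomalous themselves form a Poisson process with rate 0.25 × 9.9 = 2.475 per hour.
Over the interval, μ = 2.475 × 1.5 = 3.7125 (a 90-minute span = 1.5 hours).
P(N ≥ 6) = 1 − P(N ≤ 5) ≈ 0.1717.

0.1717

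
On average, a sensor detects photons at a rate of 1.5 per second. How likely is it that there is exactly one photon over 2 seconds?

0.1494

Over the interval, μ = 1.5 × 2 = 3 (2 seconds).
P(N = 1) = e^(−μ) μ^1/1! = e^(−3) · 3^1/1 ≈ 0.1494.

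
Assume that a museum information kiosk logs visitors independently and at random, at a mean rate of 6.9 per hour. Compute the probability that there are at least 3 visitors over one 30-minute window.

0.6698

Over the interval, μ = 6.9 × 0.5 = 3.45 (a 30-minute window = 0.5 hours).
P(N ≥ 3) = 1 − P(N ≤ 2) = 1 − Σ_{j=0}^{2} e^(−μ) μ^j/j! ≈ 0.6698.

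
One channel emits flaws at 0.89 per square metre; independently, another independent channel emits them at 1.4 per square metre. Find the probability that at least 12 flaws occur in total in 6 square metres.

0.7174

Independent Poisson processes superpose: combined rate λ = 0.89 + 1.4 = 2.29 per square metre.
Over the interval, μ = 2.29 × 6 = 13.74 (6 square metres).
P(N ≥ 12) = 1 − P(N ≤ 11) ≈ 0.7174.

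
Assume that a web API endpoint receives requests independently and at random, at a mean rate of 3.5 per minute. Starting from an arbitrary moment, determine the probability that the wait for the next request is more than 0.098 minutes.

The wait for the next event is exponential with rate λ = 3.5 per minute.
P(T > 0.098) = e^(−λt) = e^(−3.5 × 0.098) = e^(−0.343) ≈ 0.7096.

0.7096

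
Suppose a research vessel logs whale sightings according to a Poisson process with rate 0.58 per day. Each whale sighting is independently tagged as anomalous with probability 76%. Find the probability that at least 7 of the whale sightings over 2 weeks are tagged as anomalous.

0.4212

Thinning: the whale sightings that are tagged as anomalous themselves form a Poisson process with rate 0.76 × 0.58 = 0.4408 per day.
Over the interval, μ = 0.4408 × 14 = 6.1712 (2 weeks = 14 days).
P(N ≥ 7) = 1 − P(N ≤ 6) ≈ 0.4212.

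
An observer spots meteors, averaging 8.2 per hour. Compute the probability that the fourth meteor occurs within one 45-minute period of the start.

Over the interval, μ = 8.2 × 0.75 = 6.15 (a 45-minute period = 0.75 hours).
The fourth arrival falls in the interval iff at least 4 events occur there: P(S_4 ≤ t) = P(N ≥ 4) = 1 − P(N ≤ 3) ≈ 0.8617.

0.8617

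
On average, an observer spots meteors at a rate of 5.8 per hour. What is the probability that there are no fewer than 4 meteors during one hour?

With mean μ = 5.8 per hour,
P(N ≥ 4) = 1 − P(N ≤ 3) = 1 − Σ_{j=0}^{3} e^(−μ) μ^j/j! ≈ 0.8300.

0.8300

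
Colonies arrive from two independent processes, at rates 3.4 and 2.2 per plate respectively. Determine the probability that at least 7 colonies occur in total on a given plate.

Independent Poisson processes superpose: combined rate λ = 3.4 + 2.2 = 5.6 per plate.
So μ = 5.6.
P(N ≥ 7) = 1 − P(N ≤ 6) ≈ 0.3297.

0.3297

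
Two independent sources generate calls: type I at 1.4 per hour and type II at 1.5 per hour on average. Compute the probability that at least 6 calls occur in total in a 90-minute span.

Independent Poisson processes superpose: combined rate λ = 1.4 + 1.5 = 2.9 per hour.
Over the interval, μ = 2.9 × 1.5 = 4.35 (a 90-minute span = 1.5 hours).
P(N ≥ 6) = 1 − P(N ≤ 5) ≈ 0.2717.

0.2717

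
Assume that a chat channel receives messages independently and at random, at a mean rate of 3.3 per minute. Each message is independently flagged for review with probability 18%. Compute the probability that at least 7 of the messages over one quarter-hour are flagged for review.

Thinning: the messages that are flagged for review themselves form a Poisson process with rate 0.18 × 3.3 = 0.594 per minute.
Over the interval, μ = 0.594 × 15 = 8.91 (a quarter-hour = 15 minutes).
P(N ≥ 7) = 1 − P(N ≤ 6) ≈ 0.7849.

0.7849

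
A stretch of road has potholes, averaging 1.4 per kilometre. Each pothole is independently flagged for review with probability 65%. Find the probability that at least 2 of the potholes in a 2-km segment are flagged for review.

0.5431

Thinning: the potholes that are flagged for review themselves form a Poisson process with rate 0.65 × 1.4 = 0.91 per kilometre.
Over the interval, μ = 0.91 × 2 = 1.82 (a 2-km segment = 2 kilometres).
P(N ≥ 2) = 1 − P(N ≤ 1) ≈ 0.5431.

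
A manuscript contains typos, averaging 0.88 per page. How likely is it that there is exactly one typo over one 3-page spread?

Over the interval, μ = 0.88 × 3 = 2.64 (a 3-page spread = 3 pages).
P(N = 1) = e^(−μ) μ^1/1! = e^(−2.64) · 2.64^1/1 ≈ 0.1884.

0.1884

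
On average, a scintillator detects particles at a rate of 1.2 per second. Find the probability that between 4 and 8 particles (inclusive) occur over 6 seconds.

0.6308

Over the interval, μ = 1.2 × 6 = 7.2 (6 seconds).
P(4 ≤ N ≤ 8) = Σ_{j=4}^{8} e^(−7.2) · 7.2^j/j! ≈ 0.6308.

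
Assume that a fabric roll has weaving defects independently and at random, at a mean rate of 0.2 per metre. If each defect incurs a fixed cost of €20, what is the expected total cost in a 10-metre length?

€40

E[N] = 0.2 × 10 = 2 (a 10-metre length = 10 metres); E[cost] = 2 × €20 = €40.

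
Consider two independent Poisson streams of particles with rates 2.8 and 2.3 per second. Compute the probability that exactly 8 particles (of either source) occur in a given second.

Independent Poisson processes superpose: combined rate λ = 2.8 + 2.3 = 5.1 per second.
So μ = 5.1.
P(N = 8) = e^(−5.1) · 5.1^8/8! ≈ 0.0692.

0.0692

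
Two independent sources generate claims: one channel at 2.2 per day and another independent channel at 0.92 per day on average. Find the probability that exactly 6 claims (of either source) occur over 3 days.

Independent Poisson processes superpose: combined rate λ = 2.2 + 0.92 = 3.12 per day.
Over the interval, μ = 3.12 × 3 = 9.36 (3 days).
P(N = 6) = e^(−9.36) · 9.36^6/6! ≈ 0.0804.

0.0804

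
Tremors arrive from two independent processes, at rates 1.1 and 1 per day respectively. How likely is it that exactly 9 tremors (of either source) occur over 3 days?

0.0791

Independent Poisson processes superpose: combined rate λ = 1.1 + 1 = 2.1 per day.
Over the interval, μ = 2.1 × 3 = 6.3 (3 days).
P(N = 9) = e^(−6.3) · 6.3^9/9! ≈ 0.0791.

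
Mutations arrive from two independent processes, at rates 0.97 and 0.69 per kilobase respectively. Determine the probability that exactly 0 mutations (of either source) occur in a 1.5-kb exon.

0.0829

Independent Poisson processes superpose: combined rate λ = 0.97 + 0.69 = 1.66 per kilobase.
Over the interval, μ = 1.66 × 1.5 = 2.49 (a 1.5-kb exon = 1.5 kilobases).
P(N = 0) = e^(−2.49) · 2.49^0/0! ≈ 0.0829.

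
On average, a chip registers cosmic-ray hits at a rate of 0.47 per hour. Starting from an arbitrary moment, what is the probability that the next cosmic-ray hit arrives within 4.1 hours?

0.8544

Inter-arrival times are exponential with rate λ = 0.47 per hour.
P(T ≤ 4.1) = 1 − e^(−λt) = 1 − e^(−0.47 × 4.1) = 1 − e^(−1.927) ≈ 0.8544.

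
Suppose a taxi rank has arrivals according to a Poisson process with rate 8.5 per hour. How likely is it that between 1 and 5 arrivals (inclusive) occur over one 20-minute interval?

Over the interval, μ = 8.5 × 1/3 ≈ 2.83333 (a 20-minute interval = 1/3 hours).
P(1 ≤ N ≤ 5) = Σ_{j=1}^{5} e^(−2.83333) · 2.83333^j/j! ≈ 0.8731.

0.8731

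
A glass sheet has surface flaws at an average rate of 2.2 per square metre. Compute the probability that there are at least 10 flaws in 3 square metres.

Over the interval, μ = 2.2 × 3 = 6.6 (3 square metres).
P(N ≥ 10) = 1 − P(N ≤ 9) = 1 − Σ_{j=0}^{9} e^(−μ) μ^j/j! ≈ 0.1314.

0.1314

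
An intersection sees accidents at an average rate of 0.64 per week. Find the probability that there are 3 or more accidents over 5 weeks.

0.6201

Over the interval, μ = 0.64 × 5 = 3.2 (5 weeks).
P(N ≥ 3) = 1 − P(N ≤ 2) = 1 − Σ_{j=0}^{2} e^(−μ) μ^j/j! ≈ 0.6201.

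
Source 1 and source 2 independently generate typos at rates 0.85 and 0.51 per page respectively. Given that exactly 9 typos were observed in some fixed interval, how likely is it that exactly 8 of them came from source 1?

Given the total, each event is independently from source 1 with probability p = λ_1/(λ_1+λ_2) = 0.85/1.36 = 0.6250.
So K ~ Binomial(9, 0.85/1.36): P(K = 8) = C(9,8) · (0.85/1.36)^8 · (0.51/1.36)^1 ≈ 0.0786.

0.0786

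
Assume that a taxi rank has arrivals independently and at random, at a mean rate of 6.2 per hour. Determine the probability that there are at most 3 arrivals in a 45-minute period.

Over the interval, μ = 6.2 × 0.75 = 4.65 (a 45-minute period = 0.75 hours).
P(N ≤ 3) = Σ_{j=0}^{3} e^(−μ) μ^j/j! ≈ 0.3176.

0.3176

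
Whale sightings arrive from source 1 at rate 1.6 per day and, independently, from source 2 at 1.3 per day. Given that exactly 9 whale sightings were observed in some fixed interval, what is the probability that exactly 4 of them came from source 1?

Given the total, each event is independently from source 1 with probability p = λ_1/(λ_1+λ_2) = 1.6/2.9 ≈ 0.5517.
So K ~ Binomial(9, 1.6/2.9): P(K = 4) = C(9,4) · (1.6/2.9)^4 · (1.3/2.9)^5 ≈ 0.2113.

0.2113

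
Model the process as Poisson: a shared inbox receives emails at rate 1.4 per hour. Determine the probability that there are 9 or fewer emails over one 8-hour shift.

0.3192

Over the interval, μ = 1.4 × 8 = 11.2 (an 8-hour shift = 8 hours).
P(N ≤ 9) = Σ_{j=0}^{9} e^(−μ) μ^j/j! ≈ 0.3192.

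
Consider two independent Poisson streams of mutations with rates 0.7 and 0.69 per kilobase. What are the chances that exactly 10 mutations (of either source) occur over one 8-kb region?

Independent Poisson processes superpose: combined rate λ = 0.7 + 0.69 = 1.39 per kilobase.
Over the interval, μ = 1.39 × 8 = 11.12 (an 8-kb region = 8 kilobases).
P(N = 10) = e^(−11.12) · 11.12^10/10! ≈ 0.1180.

0.1180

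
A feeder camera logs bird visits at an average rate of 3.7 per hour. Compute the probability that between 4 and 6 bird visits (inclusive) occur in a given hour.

With mean μ = 3.7 per hour,
P(4 ≤ N ≤ 6) = Σ_{j=4}^{6} e^(−3.7) · 3.7^j/j! ≈ 0.4240.

0.4240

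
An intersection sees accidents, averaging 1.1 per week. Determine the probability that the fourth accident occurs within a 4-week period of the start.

0.6406

Over the interval, μ = 1.1 × 4 = 4.4 (a 4-week period = 4 weeks).
The fourth arrival falls in the interval iff at least 4 events occur there: P(S_4 ≤ t) = P(N ≥ 4) = 1 − P(N ≤ 3) ≈ 0.6406.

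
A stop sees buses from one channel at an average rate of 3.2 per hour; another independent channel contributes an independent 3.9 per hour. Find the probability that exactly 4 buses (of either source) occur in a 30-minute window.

0.1901

Independent Poisson processes superpose: combined rate λ = 3.2 + 3.9 = 7.1 per hour.
Over the interval, μ = 7.1 × 0.5 = 3.55 (a 30-minute window = 0.5 hours).
P(N = 4) = e^(−3.55) · 3.55^4/4! ≈ 0.1901.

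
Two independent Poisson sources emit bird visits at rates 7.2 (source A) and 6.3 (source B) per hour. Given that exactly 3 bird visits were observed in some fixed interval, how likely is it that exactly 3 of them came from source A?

0.1517

Given the total, each event is independently from source A with probability p = λ_A/(λ_A+λ_B) = 7.2/13.5 ≈ 0.5333.
So K ~ Binomial(3, 7.2/13.5): P(K = 3) = C(3,3) · (7.2/13.5)^3 · (6.3/13.5)^0 ≈ 0.1517.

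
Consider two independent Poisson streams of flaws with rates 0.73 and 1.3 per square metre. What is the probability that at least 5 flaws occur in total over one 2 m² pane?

Independent Poisson processes superpose: combined rate λ = 0.73 + 1.3 = 2.03 per square metre.
Over the interval, μ = 2.03 × 2 = 4.06 (a 2 m² pane = 2 square metres).
P(N ≥ 5) = 1 − P(N ≤ 4) ≈ 0.3829.

0.3829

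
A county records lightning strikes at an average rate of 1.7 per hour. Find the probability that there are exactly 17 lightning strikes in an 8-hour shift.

0.0650

Over the interval, μ = 1.7 × 8 = 13.6 (an 8-hour shift = 8 hours).
P(N = 17) = e^(−μ) μ^17/17! = e^(−13.6) · 13.6^17/355687428096000 ≈ 0.0650.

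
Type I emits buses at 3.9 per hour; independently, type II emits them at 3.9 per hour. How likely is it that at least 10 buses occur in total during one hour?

0.2589

Independent Poisson processes superpose: combined rate λ = 3.9 + 3.9 = 7.8 per hour.
So μ = 7.8.
P(N ≥ 10) = 1 − P(N ≤ 9) ≈ 0.2589.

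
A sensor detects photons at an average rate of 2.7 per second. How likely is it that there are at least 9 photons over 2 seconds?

Over the interval, μ = 2.7 × 2 = 5.4 (2 seconds).
P(N ≥ 9) = 1 − P(N ≤ 8) = 1 − Σ_{j=0}^{8} e^(−μ) μ^j/j! ≈ 0.0973.

0.0973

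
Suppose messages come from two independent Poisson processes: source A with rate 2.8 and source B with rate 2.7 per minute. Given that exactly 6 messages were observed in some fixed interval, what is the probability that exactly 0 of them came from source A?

0.0140

Given the total, each event is independently from source A with probability p = λ_A/(λ_A+λ_B) = 2.8/5.5 ≈ 0.5091.
So K ~ Binomial(6, 2.8/5.5): P(K = 0) = C(6,0) · (2.8/5.5)^0 · (2.7/5.5)^6 ≈ 0.0140.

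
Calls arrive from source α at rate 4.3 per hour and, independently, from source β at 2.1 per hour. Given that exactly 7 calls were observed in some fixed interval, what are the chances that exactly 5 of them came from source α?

0.3096

Given the total, each event is independently from source α with probability p = λ_α/(λ_α+λ_β) = 4.3/6.4 ≈ 0.6719.
So K ~ Binomial(7, 4.3/6.4): P(K = 5) = C(7,5) · (4.3/6.4)^5 · (2.1/6.4)^2 ≈ 0.3096.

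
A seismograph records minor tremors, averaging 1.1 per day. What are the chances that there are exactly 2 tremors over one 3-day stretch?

Over the interval, μ = 1.1 × 3 = 3.3 (a 3-day stretch = 3 days).
P(N = 2) = e^(−μ) μ^2/2! = e^(−3.3) · 3.3^2/2 ≈ 0.2008.

0.2008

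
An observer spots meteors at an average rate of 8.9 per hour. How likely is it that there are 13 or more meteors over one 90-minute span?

Over the interval, μ = 8.9 × 1.5 = 13.35 (a 90-minute span = 1.5 hours).
P(N ≥ 13) = 1 − P(N ≤ 12) = 1 − Σ_{j=0}^{12} e^(−μ) μ^j/j! ≈ 0.5748.

0.5748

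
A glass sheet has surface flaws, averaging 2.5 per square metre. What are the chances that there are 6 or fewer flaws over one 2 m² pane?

Over the interval, μ = 2.5 × 2 = 5 (a 2 m² pane = 2 square metres).
P(N ≤ 6) = Σ_{j=0}^{6} e^(−μ) μ^j/j! ≈ 0.7622.

0.7622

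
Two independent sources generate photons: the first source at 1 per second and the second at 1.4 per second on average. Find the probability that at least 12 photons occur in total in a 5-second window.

0.5384

Independent Poisson processes superpose: combined rate λ = 1 + 1.4 = 2.4 per second.
Over the interval, μ = 2.4 × 5 = 12 (a 5-second window = 5 seconds).
P(N ≥ 12) = 1 − P(N ≤ 11) ≈ 0.5384.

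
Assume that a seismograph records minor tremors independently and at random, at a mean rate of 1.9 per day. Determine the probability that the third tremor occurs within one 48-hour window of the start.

Over the interval, μ = 1.9 × 2 = 3.8 (a 48-hour window = 2 days).
The third arrival falls in the interval iff at least 3 events occur there: P(S_3 ≤ t) = P(N ≥ 3) = 1 − P(N ≤ 2) ≈ 0.7311.

0.7311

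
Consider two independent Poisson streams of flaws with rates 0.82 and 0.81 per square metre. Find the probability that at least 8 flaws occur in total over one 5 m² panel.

0.5678

Independent Poisson processes superpose: combined rate λ = 0.82 + 0.81 = 1.63 per square metre.
Over the interval, μ = 1.63 × 5 = 8.15 (a 5 m² panel = 5 square metres).
P(N ≥ 8) = 1 − P(N ≤ 7) ≈ 0.5678.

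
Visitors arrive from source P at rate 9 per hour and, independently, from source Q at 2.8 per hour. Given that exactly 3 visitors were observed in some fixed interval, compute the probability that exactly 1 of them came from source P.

Given the total, each event is independently from source P with probability p = λ_P/(λ_P+λ_Q) = 9/11.8 ≈ 0.7627.
So K ~ Binomial(3, 9/11.8): P(K = 1) = C(3,1) · (9/11.8)^1 · (2.8/11.8)^2 ≈ 0.1288.

0.1288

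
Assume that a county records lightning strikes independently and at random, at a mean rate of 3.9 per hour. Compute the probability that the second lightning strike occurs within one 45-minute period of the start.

0.7894

Over the interval, μ = 3.9 × 0.75 = 2.925 (a 45-minute period = 0.75 hours).
The second arrival falls in the interval iff at least 2 events occur there: P(S_2 ≤ t) = P(N ≥ 2) = 1 − P(N ≤ 1) ≈ 0.7894.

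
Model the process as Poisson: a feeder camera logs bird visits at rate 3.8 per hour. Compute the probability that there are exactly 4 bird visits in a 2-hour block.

0.0696

Over the interval, μ = 3.8 × 2 = 7.6 (a 2-hour block = 2 hours).
P(N = 4) = e^(−μ) μ^4/4! = e^(−7.6) · 7.6^4/24 ≈ 0.0696.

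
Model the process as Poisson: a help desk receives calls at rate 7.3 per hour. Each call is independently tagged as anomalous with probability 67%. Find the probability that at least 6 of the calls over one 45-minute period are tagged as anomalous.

0.1654

Thinning: the calls that are tagged as anomalous themselves form a Poisson process with rate 0.67 × 7.3 = 4.891 per hour.
Over the interval, μ = 4.891 × 0.75 = 3.66825 (a 45-minute period = 0.75 hours).
P(N ≥ 6) = 1 − P(N ≤ 5) ≈ 0.1654.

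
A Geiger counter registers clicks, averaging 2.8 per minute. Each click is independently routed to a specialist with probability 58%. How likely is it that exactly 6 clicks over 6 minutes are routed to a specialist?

0.0697

Thinning: the clicks that are routed to a specialist themselves form a Poisson process with rate 0.58 × 2.8 = 1.624 per minute.
Over the interval, μ = 1.624 × 6 = 9.744 (6 minutes).
P(N = 6) = e^(−9.744) · 9.744^6/6! ≈ 0.0697.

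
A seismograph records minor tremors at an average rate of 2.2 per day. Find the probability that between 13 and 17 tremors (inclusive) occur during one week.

Over the interval, μ = 2.2 × 7 = 15.4 (a week = 7 days).
P(13 ≤ N ≤ 17) = Σ_{j=13}^{17} e^(−15.4) · 15.4^j/j! ≈ 0.4783.

0.4783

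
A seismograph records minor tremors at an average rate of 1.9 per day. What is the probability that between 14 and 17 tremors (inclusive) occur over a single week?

Over the interval, μ = 1.9 × 7 = 13.3 (a week = 7 days).
P(14 ≤ N ≤ 17) = Σ_{j=14}^{17} e^(−13.3) · 13.3^j/j! ≈ 0.3331.

0.3331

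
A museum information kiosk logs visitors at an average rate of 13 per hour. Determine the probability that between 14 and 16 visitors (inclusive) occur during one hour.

With mean μ = 13 per hour,
P(14 ≤ N ≤ 16) = Σ_{j=14}^{16} e^(−13) · 13^j/j! ≈ 0.2624.

0.2624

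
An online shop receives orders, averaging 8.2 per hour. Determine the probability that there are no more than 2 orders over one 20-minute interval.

Over the interval, μ = 8.2 × 1/3 ≈ 2.73333 (a 20-minute interval = 1/3 hours).
P(N ≤ 2) = Σ_{j=0}^{2} e^(−μ) μ^j/j! ≈ 0.4855.

0.4855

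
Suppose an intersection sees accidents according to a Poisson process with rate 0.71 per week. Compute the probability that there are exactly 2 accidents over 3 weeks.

0.2696

Over the interval, μ = 0.71 × 3 = 2.13 (3 weeks).
P(N = 2) = e^(−μ) μ^2/2! = e^(−2.13) · 2.13^2/2 ≈ 0.2696.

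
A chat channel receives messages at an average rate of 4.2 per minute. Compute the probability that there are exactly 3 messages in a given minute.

0.1852

With mean μ = 4.2 per minute,
P(N = 3) = e^(−μ) μ^3/3! = e^(−4.2) · 4.2^3/6 ≈ 0.1852.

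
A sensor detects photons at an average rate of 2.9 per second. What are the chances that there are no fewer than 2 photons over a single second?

0.7854

With mean μ = 2.9 per second,
P(N ≥ 2) = 1 − P(N ≤ 1) = 1 − Σ_{j=0}^{1} e^(−μ) μ^j/j! ≈ 0.7854.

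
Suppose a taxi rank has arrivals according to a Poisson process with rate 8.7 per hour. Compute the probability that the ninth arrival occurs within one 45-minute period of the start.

Over the interval, μ = 8.7 × 0.75 = 6.525 (a 45-minute period = 0.75 hours).
The ninth arrival falls in the interval iff at least 9 events occur there: P(S_9 ≤ t) = P(N ≥ 9) = 1 − P(N ≤ 8) ≈ 0.2114.

0.2114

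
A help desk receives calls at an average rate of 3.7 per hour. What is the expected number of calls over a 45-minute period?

E[N] = λt = 3.7 × 0.75 = 2.775 (a 45-minute period = 0.75 hours).

2.775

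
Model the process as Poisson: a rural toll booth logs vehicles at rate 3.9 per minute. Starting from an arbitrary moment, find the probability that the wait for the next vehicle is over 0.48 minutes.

The wait for the next event is exponential with rate λ = 3.9 per minute.
P(T > 0.48) = e^(−λt) = e^(−3.9 × 0.48) = e^(−1.872) ≈ 0.1538.

0.1538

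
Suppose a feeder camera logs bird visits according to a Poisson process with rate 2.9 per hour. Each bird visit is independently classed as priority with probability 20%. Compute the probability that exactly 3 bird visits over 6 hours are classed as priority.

0.2164

Thinning: the bird visits that are classed as priority themselves form a Poisson process with rate 0.2 × 2.9 = 0.58 per hour.
Over the interval, μ = 0.58 × 6 = 3.48 (6 hours).
P(N = 3) = e^(−3.48) · 3.48^3/3! ≈ 0.2164.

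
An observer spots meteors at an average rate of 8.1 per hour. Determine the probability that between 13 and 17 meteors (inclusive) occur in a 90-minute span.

Over the interval, μ = 8.1 × 1.5 = 12.15 (a 90-minute span = 1.5 hours).
P(13 ≤ N ≤ 17) = Σ_{j=13}^{17} e^(−12.15) · 12.15^j/j! ≈ 0.3723.

0.3723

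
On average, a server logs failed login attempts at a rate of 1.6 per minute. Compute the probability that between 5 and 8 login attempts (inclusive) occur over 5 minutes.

Over the interval, μ = 1.6 × 5 = 8 (5 minutes).
P(5 ≤ N ≤ 8) = Σ_{j=5}^{8} e^(−8) · 8^j/j! ≈ 0.4929.

0.4929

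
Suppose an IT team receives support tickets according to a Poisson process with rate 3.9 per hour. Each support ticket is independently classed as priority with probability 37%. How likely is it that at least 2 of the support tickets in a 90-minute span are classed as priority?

0.6367

Thinning: the support tickets that are classed as priority themselves form a Poisson process with rate 0.37 × 3.9 = 1.443 per hour.
Over the interval, μ = 1.443 × 1.5 = 2.1645 (a 90-minute span = 1.5 hours).
P(N ≥ 2) = 1 − P(N ≤ 1) ≈ 0.6367.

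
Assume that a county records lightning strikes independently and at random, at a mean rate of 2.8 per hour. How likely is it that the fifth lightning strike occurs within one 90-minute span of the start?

0.4102

Over the interval, μ = 2.8 × 1.5 = 4.2 (a 90-minute span = 1.5 hours).
The fifth arrival falls in the interval iff at least 5 events occur there: P(S_5 ≤ t) = P(N ≥ 5) = 1 − P(N ≤ 4) ≈ 0.4102.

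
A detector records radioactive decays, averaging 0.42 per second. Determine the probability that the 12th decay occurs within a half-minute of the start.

Over the interval, μ = 0.42 × 30 = 12.6 (a half-minute = 30 seconds).
The 12th arrival falls in the interval iff at least 12 events occur there: P(S_12 ≤ t) = P(N ≥ 12) = 1 − P(N ≤ 11) ≈ 0.6050.

0.6050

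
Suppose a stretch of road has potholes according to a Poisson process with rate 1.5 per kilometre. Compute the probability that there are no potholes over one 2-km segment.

0.0498

Over the interval, μ = 1.5 × 2 = 3 (a 2-km segment = 2 kilometres).
P(N = 0) = e^(−μ) μ^0/0! = e^(−3) · 3^0/1 ≈ 0.0498.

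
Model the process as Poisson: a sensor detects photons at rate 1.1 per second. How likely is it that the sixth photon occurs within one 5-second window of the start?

0.4711

Over the interval, μ = 1.1 × 5 = 5.5 (a 5-second window = 5 seconds).
The sixth arrival falls in the interval iff at least 6 events occur there: P(S_6 ≤ t) = P(N ≥ 6) = 1 − P(N ≤ 5) ≈ 0.4711.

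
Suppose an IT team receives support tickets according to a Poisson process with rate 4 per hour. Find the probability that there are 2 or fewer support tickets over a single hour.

With mean μ = 4 per hour,
P(N ≤ 2) = Σ_{j=0}^{2} e^(−μ) μ^j/j! ≈ 0.2381.

0.2381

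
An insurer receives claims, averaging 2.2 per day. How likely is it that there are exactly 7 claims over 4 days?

Over the interval, μ = 2.2 × 4 = 8.8 (4 days).
P(N = 7) = e^(−μ) μ^7/7! = e^(−8.8) · 8.8^7/5040 ≈ 0.1222.

0.1222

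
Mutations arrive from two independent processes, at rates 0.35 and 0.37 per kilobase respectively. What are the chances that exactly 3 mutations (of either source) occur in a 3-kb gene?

0.1937

Independent Poisson processes superpose: combined rate λ = 0.35 + 0.37 = 0.72 per kilobase.
Over the interval, μ = 0.72 × 3 = 2.16 (a 3-kb gene = 3 kilobases).
P(N = 3) = e^(−2.16) · 2.16^3/3! ≈ 0.1937.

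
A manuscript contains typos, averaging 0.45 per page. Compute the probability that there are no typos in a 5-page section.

0.1054

Over the interval, μ = 0.45 × 5 = 2.25 (a 5-page section = 5 pages).
P(N = 0) = e^(−μ) μ^0/0! = e^(−2.25) · 2.25^0/1 ≈ 0.1054.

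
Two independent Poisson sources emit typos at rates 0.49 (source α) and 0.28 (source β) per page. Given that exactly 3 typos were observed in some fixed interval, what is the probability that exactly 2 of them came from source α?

Given the total, each event is independently from source α with probability p = λ_α/(λ_α+λ_β) = 0.49/0.77 ≈ 0.6364.
So K ~ Binomial(3, 0.49/0.77): P(K = 2) = C(3,2) · (0.49/0.77)^2 · (0.28/0.77)^1 ≈ 0.4418.

0.4418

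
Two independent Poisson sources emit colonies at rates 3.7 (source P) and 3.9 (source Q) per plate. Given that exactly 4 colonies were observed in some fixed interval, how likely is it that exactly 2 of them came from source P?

0.3745

Given the total, each event is independently from source P with probability p = λ_P/(λ_P+λ_Q) = 3.7/7.6 ≈ 0.4868.
So K ~ Binomial(4, 3.7/7.6): P(K = 2) = C(4,2) · (3.7/7.6)^2 · (3.9/7.6)^2 ≈ 0.3745.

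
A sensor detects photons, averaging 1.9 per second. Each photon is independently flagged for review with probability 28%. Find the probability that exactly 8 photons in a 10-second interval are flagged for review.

Thinning: the photons that are flagged for review themselves form a Poisson process with rate 0.28 × 1.9 = 0.532 per second.
Over the interval, μ = 0.532 × 10 = 5.32 (a 10-second interval = 10 seconds).
P(N = 8) = e^(−5.32) · 5.32^8/8! ≈ 0.0779.

0.0779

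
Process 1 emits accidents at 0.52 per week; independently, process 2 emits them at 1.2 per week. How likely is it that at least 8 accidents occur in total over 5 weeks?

0.6272

Independent Poisson processes superpose: combined rate λ = 0.52 + 1.2 = 1.72 per week.
Over the interval, μ = 1.72 × 5 = 8.6 (5 weeks).
P(N ≥ 8) = 1 − P(N ≤ 7) ≈ 0.6272.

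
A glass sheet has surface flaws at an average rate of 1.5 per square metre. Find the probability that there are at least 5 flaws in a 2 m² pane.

0.1847

Over the interval, μ = 1.5 × 2 = 3 (a 2 m² pane = 2 square metres).
P(N ≥ 5) = 1 − P(N ≤ 4) = 1 − Σ_{j=0}^{4} e^(−μ) μ^j/j! ≈ 0.1847.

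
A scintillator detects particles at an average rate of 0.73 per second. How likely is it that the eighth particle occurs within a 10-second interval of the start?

0.4459

Over the interval, μ = 0.73 × 10 = 7.3 (a 10-second interval = 10 seconds).
The eighth arrival falls in the interval iff at least 8 events occur there: P(S_8 ≤ t) = P(N ≥ 8) = 1 − P(N ≤ 7) ≈ 0.4459.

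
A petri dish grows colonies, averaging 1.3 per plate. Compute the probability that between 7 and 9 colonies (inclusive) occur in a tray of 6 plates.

Over the interval, μ = 1.3 × 6 = 7.8 (a tray of 6 plates = 6 plates).
P(7 ≤ N ≤ 9) = Σ_{j=7}^{9} e^(−7.8) · 7.8^j/j! ≈ 0.4027.

0.4027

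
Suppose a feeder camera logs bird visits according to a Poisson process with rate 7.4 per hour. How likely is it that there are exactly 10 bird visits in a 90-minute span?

Over the interval, μ = 7.4 × 1.5 = 11.1 (a 90-minute span = 1.5 hours).
P(N = 10) = e^(−μ) μ^10/10! = e^(−11.1) · 11.1^10/3628800 ≈ 0.1182.

0.1182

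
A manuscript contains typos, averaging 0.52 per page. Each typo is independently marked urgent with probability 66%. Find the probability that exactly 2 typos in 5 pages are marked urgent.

0.2647

Thinning: the typos that are marked urgent themselves form a Poisson process with rate 0.66 × 0.52 = 0.3432 per page.
Over the interval, μ = 0.3432 × 5 = 1.716 (5 pages).
P(N = 2) = e^(−1.716) · 1.716^2/2! ≈ 0.2647.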